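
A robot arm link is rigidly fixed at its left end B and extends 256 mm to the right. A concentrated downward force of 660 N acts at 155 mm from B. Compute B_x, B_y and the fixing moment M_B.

B_x = 0, B_y = 660.0 N, M_B = 102300 N·mm

ΣF_x = 0: B_x = 0.
ΣF_y = 0: B_y − 660 = 0 → B_y = 660.0 N.
ΣM about B: M_B − 660·155 = 0 → M_B = 102300 N·mm.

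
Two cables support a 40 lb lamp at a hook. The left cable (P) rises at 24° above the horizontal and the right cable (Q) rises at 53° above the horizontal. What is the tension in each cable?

ΣF_x = 0: −T_P·cos24° + T_Q·cos53° = 0 → T_Q = 1.51798·T_P.
ΣF_y = 0: T_P·sin24° + T_Q·sin53° = 40.
Substitute: T_P·(0.406737 + 1.51798·0.798636) = 40 → T_P = 24.7058 ≈ 24.71 lb.
Then T_Q = 1.51798 × 24.7058 = 37.50 lb.

T_P = 24.71 lb, T_Q = 37.50 lb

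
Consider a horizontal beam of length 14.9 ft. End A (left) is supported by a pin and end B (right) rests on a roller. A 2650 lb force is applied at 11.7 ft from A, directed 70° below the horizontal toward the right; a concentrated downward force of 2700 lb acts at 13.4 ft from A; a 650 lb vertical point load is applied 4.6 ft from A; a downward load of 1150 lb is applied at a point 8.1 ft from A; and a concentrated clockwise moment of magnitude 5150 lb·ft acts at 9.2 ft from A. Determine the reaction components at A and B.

A_x = -906.4 lb, A_y = 1435 lb, B_y = 5555 lb

Taking moments about A: B_y·14.9 − 2650·sin70°·11.7 − 2700·13.4 − 650·4.6 − 1150·8.1 − 5150 = 0 → B_y = 82770.2/14.9 = 5555.05 ≈ 5555 lb.
ΣF_y = 0: A_y + 5555.05 − 2650·sin70° − 2700 − 650 − 1150 = 0 → A_y = 1435 lb.
ΣF_x = 0: A_x + 2650·cos70° = 0 → A_x = -906.4 lb.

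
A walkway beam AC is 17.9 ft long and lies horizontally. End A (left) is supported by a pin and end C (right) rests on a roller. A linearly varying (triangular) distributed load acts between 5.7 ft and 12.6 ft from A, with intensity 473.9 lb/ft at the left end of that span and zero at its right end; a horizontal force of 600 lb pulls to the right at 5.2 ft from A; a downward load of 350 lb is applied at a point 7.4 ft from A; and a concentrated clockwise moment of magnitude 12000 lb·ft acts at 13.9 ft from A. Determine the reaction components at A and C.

Resultant of the triangular load: ½ × 473.9 × 6.9 = 1634.955 lb, acting at 8 ft from A (one-third of the span from the peak).
Moments about A: C_y·17.9 − (½·473.9·6.9)·8 − 350·7.4 − 12000 = 0 → C_y = 27669.64/17.9 = 1545.79 ≈ 1546 lb.
ΣF_y = 0: A_y + 1545.79 − ½·473.9·6.9 − 350 = 0 → A_y = 439.2 lb.
ΣF_x = 0: A_x + 600 = 0 → A_x = -600.0 lb.

A_x = -600.0 lb, A_y = 439.2 lb, C_y = 1546 lb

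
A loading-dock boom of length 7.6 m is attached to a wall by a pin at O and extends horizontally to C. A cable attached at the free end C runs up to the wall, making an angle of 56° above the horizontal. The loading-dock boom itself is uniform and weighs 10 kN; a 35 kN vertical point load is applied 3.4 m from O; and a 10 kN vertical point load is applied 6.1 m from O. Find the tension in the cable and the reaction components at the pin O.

T = 34.60 kN, O_x = 19.35 kN, O_y = 26.32 kN

ΣM about O: T·sin56°·7.6 − 10·3.8 − 35·3.4 − 10·6.1 = 0 → T = 218/(7.6·0.829038) = 34.5994 ≈ 34.60 kN.
ΣF_x = 0: O_x − T·cos56° = 0 → O_x = 34.5994 × 0.559193 = 19.35 kN.
ΣF_y = 0: O_y + T·sin56° − 10 − 35 − 10 = 0 → O_y = 55 − 34.5994 × 0.829038 = 26.32 kN.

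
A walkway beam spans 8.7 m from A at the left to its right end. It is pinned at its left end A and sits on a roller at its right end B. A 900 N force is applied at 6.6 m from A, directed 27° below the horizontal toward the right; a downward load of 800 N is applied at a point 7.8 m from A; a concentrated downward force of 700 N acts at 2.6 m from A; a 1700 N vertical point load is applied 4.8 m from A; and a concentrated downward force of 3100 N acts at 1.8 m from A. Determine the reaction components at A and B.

Taking moments about A: B_y·8.7 − 900·sin27°·6.6 − 800·7.8 − 700·2.6 − 1700·4.8 − 3100·1.8 = 0 → B_y = 24496.7/8.7 = 2815.71 ≈ 2816 N.
ΣF_y = 0: A_y + 2815.71 − 900·sin27° − 800 − 700 − 1700 − 3100 = 0 → A_y = 3893 N.
ΣF_x = 0: A_x + 900·cos27° = 0 → A_x = -801.9 N.

A_x = -801.9 N, A_y = 3893 N, B_y = 2816 N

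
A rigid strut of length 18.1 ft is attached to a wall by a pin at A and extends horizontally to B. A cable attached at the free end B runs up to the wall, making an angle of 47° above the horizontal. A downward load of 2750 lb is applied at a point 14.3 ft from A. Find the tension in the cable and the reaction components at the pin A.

ΣM about A: T·sin47°·18.1 − 2750·14.3 = 0 → T = 39325/(18.1·0.731354) = 2970.73 ≈ 2971 lb.
ΣF_x = 0: A_x − T·cos47° = 0 → A_x = 2970.73 × 0.681998 = 2026 lb.
ΣF_y = 0: A_y + T·sin47° − 2750 = 0 → A_y = 2750 − 2970.73 × 0.731354 = 577.3 lb.

T = 2971 lb, A_x = 2026 lb, A_y = 577.3 lb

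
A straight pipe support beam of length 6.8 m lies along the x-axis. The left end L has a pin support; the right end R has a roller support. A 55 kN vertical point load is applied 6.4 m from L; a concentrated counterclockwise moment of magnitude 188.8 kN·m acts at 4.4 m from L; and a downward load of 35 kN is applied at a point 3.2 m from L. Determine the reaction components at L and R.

Taking moments about L: R_y·6.8 − 55·6.4 + 188.8 − 35·3.2 = 0 → R_y = 275.2/6.8 = 40.4706 ≈ 40.47 kN.
ΣF_y = 0: L_y + 40.4706 − 55 − 35 = 0 → L_y = 49.53 kN.
ΣF_x = 0: no horizontal applied forces, so L_x = 0.

L_x = 0, L_y = 49.53 kN, R_y = 40.47 kN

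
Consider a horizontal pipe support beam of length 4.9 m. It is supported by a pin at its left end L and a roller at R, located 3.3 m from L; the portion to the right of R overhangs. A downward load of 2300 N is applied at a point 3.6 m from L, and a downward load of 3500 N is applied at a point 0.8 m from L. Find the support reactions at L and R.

L_x = 0, L_y = 2442 N, R_y = 3358 N

Moments about L: R_y·3.3 − 2300·3.6 − 3500·0.8 = 0 → R_y = 11080/3.3 = 3357.58 ≈ 3358 N.
ΣF_y = 0: L_y + 3357.58 − 2300 − 3500 = 0 → L_y = 2442 N.
ΣF_x = 0: no horizontal applied forces, so L_x = 0.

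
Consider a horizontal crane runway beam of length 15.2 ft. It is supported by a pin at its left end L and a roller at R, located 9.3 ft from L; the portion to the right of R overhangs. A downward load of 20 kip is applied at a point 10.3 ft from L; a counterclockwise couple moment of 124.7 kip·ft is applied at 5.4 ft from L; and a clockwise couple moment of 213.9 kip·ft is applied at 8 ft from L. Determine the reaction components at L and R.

Moments about L: R_y·9.3 − 20·10.3 + 124.7 − 213.9 = 0 → R_y = 295.2/9.3 = 31.7419 ≈ 31.74 kip.
ΣF_y = 0: L_y + 31.7419 − 20 = 0 → L_y = -11.74 kip.
ΣF_x = 0: no horizontal applied forces, so L_x = 0.

L_x = 0, L_y = -11.74 kip, R_y = 31.74 kip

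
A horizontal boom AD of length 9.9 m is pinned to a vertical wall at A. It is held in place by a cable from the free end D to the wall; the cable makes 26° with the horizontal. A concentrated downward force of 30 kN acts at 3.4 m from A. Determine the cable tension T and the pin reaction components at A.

ΣM about A: T·sin26°·9.9 − 30·3.4 = 0 → T = 102/(9.9·0.438371) = 23.503 ≈ 23.50 kN.
ΣF_x = 0: A_x − T·cos26° = 0 → A_x = 23.503 × 0.898794 = 21.12 kN.
ΣF_y = 0: A_y + T·sin26° − 30 = 0 → A_y = 30 − 23.503 × 0.438371 = 19.70 kN.

T = 23.50 kN, A_x = 21.12 kN, A_y = 19.70 kN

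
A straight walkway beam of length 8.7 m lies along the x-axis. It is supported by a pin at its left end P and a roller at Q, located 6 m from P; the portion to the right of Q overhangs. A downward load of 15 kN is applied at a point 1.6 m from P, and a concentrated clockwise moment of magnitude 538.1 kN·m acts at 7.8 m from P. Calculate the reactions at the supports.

Moments about P: Q_y·6 − 15·1.6 − 538.1 = 0 → Q_y = 562.1/6 = 93.6833 ≈ 93.68 kN.
ΣF_y = 0: P_y + 93.6833 − 15 = 0 → P_y = -78.68 kN.
ΣF_x = 0: no horizontal applied forces, so P_x = 0.

P_x = 0, P_y = -78.68 kN, Q_y = 93.68 kN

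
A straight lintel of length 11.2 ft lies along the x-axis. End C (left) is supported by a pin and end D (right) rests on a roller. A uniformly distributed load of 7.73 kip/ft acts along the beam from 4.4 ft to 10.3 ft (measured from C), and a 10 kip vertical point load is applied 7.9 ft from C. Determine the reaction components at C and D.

Resultant of the distributed load: 7.73 × 5.9 = 45.607 kip at 7.35 ft from C.
Moments about C: D_y·11.2 − (7.73·5.9)·7.35 − 10·7.9 = 0 → D_y = 414.21145/11.2 = 36.9832 ≈ 36.98 kip.
ΣF_y = 0: C_y + 36.9832 − 7.73·5.9 − 10 = 0 → C_y = 18.62 kip.
ΣF_x = 0: no horizontal applied forces, so C_x = 0.

C_x = 0, C_y = 18.62 kip, D_y = 36.98 kip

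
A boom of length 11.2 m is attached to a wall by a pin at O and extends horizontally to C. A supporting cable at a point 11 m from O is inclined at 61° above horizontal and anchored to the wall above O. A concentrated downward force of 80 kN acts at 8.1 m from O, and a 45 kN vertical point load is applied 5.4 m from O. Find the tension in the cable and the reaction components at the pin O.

ΣM about O: T·sin61°·11 − 80·8.1 − 45·5.4 = 0 → T = 891/(11·0.87462) = 92.6116 ≈ 92.61 kN.
ΣF_x = 0: O_x − T·cos61° = 0 → O_x = 92.6116 × 0.48481 = 44.90 kN.
ΣF_y = 0: O_y + T·sin61° − 80 − 45 = 0 → O_y = 125 − 92.6116 × 0.87462 = 44.00 kN.

T = 92.61 kN, O_x = 44.90 kN, O_y = 44.00 kN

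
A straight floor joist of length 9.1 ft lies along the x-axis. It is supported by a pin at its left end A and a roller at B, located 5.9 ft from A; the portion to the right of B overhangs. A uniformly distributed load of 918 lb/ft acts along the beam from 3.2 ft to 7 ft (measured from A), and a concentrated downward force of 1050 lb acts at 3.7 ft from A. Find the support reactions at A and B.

Resultant of the distributed load: 918 × 3.8 = 3488.4 lb at 5.1 ft from A.
Moments about A: B_y·5.9 − (918·3.8)·5.1 − 1050·3.7 = 0 → B_y = 21675.84/5.9 = 3673.87 ≈ 3674 lb.
ΣF_y = 0: A_y + 3673.87 − 918·3.8 − 1050 = 0 → A_y = 864.5 lb.
ΣF_x = 0: no horizontal applied forces, so A_x = 0.

A_x = 0, A_y = 864.5 lb, B_y = 3674 lb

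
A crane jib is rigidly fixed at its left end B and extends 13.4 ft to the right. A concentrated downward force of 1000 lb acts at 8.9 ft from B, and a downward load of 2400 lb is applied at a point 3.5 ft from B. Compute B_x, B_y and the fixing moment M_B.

B_x = 0, B_y = 3400 lb, M_B = 17300 lb·ft

ΣF_x = 0: B_x = 0.
ΣF_y = 0: B_y − 1000 − 2400 = 0 → B_y = 3400 lb.
ΣM about B: M_B − 1000·8.9 − 2400·3.5 = 0 → M_B = 17300 lb·ft.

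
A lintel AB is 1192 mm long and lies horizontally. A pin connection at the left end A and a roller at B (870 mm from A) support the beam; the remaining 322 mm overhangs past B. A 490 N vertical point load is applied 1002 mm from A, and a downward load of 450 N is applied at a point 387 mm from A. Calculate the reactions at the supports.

A_x = 0, A_y = 175.5 N, B_y = 764.5 N

Taking moments about A: B_y·870 − 490·1002 − 450·387 = 0 → B_y = 665130/870 = 764.517 ≈ 764.5 N.
ΣF_y = 0: A_y + 764.517 − 490 − 450 = 0 → A_y = 175.5 N.
ΣF_x = 0: no horizontal applied forces, so A_x = 0.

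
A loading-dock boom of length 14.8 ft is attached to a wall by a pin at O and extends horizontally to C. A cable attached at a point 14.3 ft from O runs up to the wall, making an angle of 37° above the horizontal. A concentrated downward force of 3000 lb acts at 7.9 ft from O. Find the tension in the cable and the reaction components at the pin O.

T = 2754 lb, O_x = 2199 lb, O_y = 1343 lb

ΣM about O: T·sin37°·14.3 − 3000·7.9 = 0 → T = 23700/(14.3·0.601815) = 2753.91 ≈ 2754 lb.
ΣF_x = 0: O_x − T·cos37° = 0 → O_x = 2753.91 × 0.798636 = 2199 lb.
ΣF_y = 0: O_y + T·sin37° − 3000 = 0 → O_y = 3000 − 2753.91 × 0.601815 = 1343 lb.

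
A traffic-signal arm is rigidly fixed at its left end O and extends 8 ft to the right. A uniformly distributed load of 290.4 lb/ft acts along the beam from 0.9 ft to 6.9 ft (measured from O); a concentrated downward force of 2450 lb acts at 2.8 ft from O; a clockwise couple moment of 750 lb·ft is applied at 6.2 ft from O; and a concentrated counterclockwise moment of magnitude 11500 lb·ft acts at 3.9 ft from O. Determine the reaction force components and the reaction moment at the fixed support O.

Resultant of the distributed load: 290.4 × 6 = 1742.4 lb at 3.9 ft from O.
ΣF_x = 0: O_x = 0.
ΣF_y = 0: O_y − 290.4·6 − 2450 = 0 → O_y = 4192 lb.
ΣM about O: M_O − (290.4·6)·3.9 − 2450·2.8 − 750 + 11500 = 0 → M_O = 2905 lb·ft.

O_x = 0, O_y = 4192 lb, M_O = 2905 lb·ft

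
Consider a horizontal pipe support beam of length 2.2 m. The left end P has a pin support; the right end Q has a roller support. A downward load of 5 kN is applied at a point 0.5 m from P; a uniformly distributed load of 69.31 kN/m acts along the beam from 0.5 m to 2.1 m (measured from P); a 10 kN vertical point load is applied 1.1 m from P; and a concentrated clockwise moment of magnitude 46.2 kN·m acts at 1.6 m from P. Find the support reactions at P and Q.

P_x = 0, P_y = 33.23 kN, Q_y = 92.67 kN

Resultant of the distributed load: 69.31 × 1.6 = 110.896 kN at 1.3 m from P.
ΣM about P: Q_y·2.2 − 5·0.5 − (69.31·1.6)·1.3 − 10·1.1 − 46.2 = 0 → Q_y = 203.8648/2.2 = 92.6658 ≈ 92.67 kN.
ΣF_y = 0: P_y + 92.6658 − 5 − 69.31·1.6 − 10 = 0 → P_y = 33.23 kN.
ΣF_x = 0: no horizontal applied forces, so P_x = 0.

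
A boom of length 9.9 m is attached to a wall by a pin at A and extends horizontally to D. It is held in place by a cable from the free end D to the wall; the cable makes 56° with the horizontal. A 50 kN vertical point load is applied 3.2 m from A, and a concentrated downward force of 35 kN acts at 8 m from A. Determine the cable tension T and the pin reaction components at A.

ΣM about A: T·sin56°·9.9 − 50·3.2 − 35·8 = 0 → T = 440/(9.9·0.829038) = 53.6097 ≈ 53.61 kN.
ΣF_x = 0: A_x − T·cos56° = 0 → A_x = 53.6097 × 0.559193 = 29.98 kN.
ΣF_y = 0: A_y + T·sin56° − 50 − 35 = 0 → A_y = 85 − 53.6097 × 0.829038 = 40.56 kN.

T = 53.61 kN, A_x = 29.98 kN, A_y = 40.56 kN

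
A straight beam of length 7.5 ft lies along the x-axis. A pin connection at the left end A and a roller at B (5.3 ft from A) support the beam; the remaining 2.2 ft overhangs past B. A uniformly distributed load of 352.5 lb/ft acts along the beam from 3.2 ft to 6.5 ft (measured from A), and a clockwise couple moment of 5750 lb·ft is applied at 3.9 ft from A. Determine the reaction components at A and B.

A_x = 0, A_y = -986.1 lb, B_y = 2149 lb

Resultant of the distributed load: 352.5 × 3.3 = 1163.25 lb at 4.85 ft from A.
Taking moments about A: B_y·5.3 − (352.5·3.3)·4.85 − 5750 = 0 → B_y = 11391.7625/5.3 = 2149.39 ≈ 2149 lb.
ΣF_y = 0: A_y + 2149.39 − 352.5·3.3 = 0 → A_y = -986.1 lb.
ΣF_x = 0: no horizontal applied forces, so A_x = 0.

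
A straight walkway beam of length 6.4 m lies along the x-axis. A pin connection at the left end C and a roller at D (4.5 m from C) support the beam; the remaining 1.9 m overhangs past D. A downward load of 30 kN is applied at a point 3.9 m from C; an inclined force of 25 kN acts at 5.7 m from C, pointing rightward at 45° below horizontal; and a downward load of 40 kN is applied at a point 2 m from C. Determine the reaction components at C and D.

Taking moments about C: D_y·4.5 − 30·3.9 − 25·sin45°·5.7 − 40·2 = 0 → D_y = 297.763/4.5 = 66.1696 ≈ 66.17 kN.
ΣF_y = 0: C_y + 66.1696 − 30 − 25·sin45° − 40 = 0 → C_y = 21.51 kN.
ΣF_x = 0: C_x + 25·cos45° = 0 → C_x = -17.68 kN.

C_x = -17.68 kN, C_y = 21.51 kN, D_y = 66.17 kN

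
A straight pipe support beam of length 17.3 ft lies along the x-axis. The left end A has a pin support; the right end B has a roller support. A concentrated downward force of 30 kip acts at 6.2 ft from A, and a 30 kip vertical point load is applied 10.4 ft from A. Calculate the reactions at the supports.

Moments about A: B_y·17.3 − 30·6.2 − 30·10.4 = 0 → B_y = 498/17.3 = 28.7861 ≈ 28.79 kip.
ΣF_y = 0: A_y + 28.7861 − 30 − 30 = 0 → A_y = 31.21 kip.
ΣF_x = 0: no horizontal applied forces, so A_x = 0.

A_x = 0, A_y = 31.21 kip, B_y = 28.79 kip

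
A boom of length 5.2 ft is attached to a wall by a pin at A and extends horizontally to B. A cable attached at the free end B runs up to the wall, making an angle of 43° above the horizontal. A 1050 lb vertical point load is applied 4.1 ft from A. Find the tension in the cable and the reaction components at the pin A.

ΣM about A: T·sin43°·5.2 − 1050·4.1 = 0 → T = 4305/(5.2·0.681998) = 1213.91 ≈ 1214 lb.
ΣF_x = 0: A_x − T·cos43° = 0 → A_x = 1213.91 × 0.731354 = 887.8 lb.
ΣF_y = 0: A_y + T·sin43° − 1050 = 0 → A_y = 1050 − 1213.91 × 0.681998 = 222.1 lb.

T = 1214 lb, A_x = 887.8 lb, A_y = 222.1 lb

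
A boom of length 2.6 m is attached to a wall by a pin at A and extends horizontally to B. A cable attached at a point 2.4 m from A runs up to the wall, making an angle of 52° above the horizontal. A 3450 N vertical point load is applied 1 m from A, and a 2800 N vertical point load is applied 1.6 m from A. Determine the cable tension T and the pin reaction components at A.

ΣM about A: T·sin52°·2.4 − 3450·1 − 2800·1.6 = 0 → T = 7930/(2.4·0.788011) = 4193.05 ≈ 4193 N.
ΣF_x = 0: A_x − T·cos52° = 0 → A_x = 4193.05 × 0.615661 = 2581 N.
ΣF_y = 0: A_y + T·sin52° − 3450 − 2800 = 0 → A_y = 6250 − 4193.05 × 0.788011 = 2946 N.

T = 4193 N, A_x = 2581 N, A_y = 2946 N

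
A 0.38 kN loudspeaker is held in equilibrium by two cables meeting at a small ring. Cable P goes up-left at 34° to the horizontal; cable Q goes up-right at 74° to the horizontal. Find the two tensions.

T_P = 0.1101 kN, T_Q = 0.3312 kN

ΣF_x = 0: −T_P·cos34° + T_Q·cos74° = 0 → T_Q = 3.00771·T_P.
ΣF_y = 0: T_P·sin34° + T_Q·sin74° = 0.38.
Substitute: T_P·(0.559193 + 3.00771·0.961262) = 0.38 → T_P = 0.110132 ≈ 0.1101 kN.
Then T_Q = 3.00771 × 0.110132 = 0.3312 kN.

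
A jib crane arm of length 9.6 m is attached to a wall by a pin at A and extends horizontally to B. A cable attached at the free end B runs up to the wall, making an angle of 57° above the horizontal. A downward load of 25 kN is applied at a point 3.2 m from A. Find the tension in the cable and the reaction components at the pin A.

T = 9.936 kN, A_x = 5.412 kN, A_y = 16.67 kN

ΣM about A: T·sin57°·9.6 − 25·3.2 = 0 → T = 80/(9.6·0.838671) = 9.93636 ≈ 9.936 kN.
ΣF_x = 0: A_x − T·cos57° = 0 → A_x = 9.93636 × 0.544639 = 5.412 kN.
ΣF_y = 0: A_y + T·sin57° − 25 = 0 → A_y = 25 − 9.93636 × 0.838671 = 16.67 kN.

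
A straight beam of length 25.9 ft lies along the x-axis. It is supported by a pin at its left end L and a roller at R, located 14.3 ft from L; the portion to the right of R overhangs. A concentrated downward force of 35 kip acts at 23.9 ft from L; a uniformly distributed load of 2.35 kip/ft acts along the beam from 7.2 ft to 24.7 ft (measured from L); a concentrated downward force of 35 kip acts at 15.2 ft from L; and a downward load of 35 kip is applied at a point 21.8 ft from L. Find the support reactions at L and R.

L_x = 0, L_y = -48.80 kip, R_y = 194.9 kip

Resultant of the distributed load: 2.35 × 17.5 = 41.125 kip at 15.95 ft from L.
Taking moments about L: R_y·14.3 − 35·23.9 − (2.35·17.5)·15.95 − 35·15.2 − 35·21.8 = 0 → R_y = 2787.44375/14.3 = 194.926 ≈ 194.9 kip.
ΣF_y = 0: L_y + 194.926 − 35 − 2.35·17.5 − 35 − 35 = 0 → L_y = -48.80 kip.
ΣF_x = 0: no horizontal applied forces, so L_x = 0.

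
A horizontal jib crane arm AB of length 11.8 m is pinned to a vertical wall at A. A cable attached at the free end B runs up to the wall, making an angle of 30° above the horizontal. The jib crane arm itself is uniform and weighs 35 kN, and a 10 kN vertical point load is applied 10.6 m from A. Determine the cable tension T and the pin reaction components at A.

T = 52.97 kN, A_x = 45.87 kN, A_y = 18.52 kN

ΣM about A: T·sin30°·11.8 − 35·5.9 − 10·10.6 = 0 → T = 312.5/(11.8·0.5) = 52.9661 ≈ 52.97 kN.
ΣF_x = 0: A_x − T·cos30° = 0 → A_x = 52.9661 × 0.866025 = 45.87 kN.
ΣF_y = 0: A_y + T·sin30° − 35 − 10 = 0 → A_y = 45 − 52.9661 × 0.5 = 18.52 kN.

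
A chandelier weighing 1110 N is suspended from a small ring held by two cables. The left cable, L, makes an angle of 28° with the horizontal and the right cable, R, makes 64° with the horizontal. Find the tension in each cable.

T_L = 486.9 N, T_R = 980.7 N

ΣF_x = 0: −T_L·cos28° + T_R·cos64° = 0 → T_R = 2.01416·T_L.
ΣF_y = 0: T_L·sin28° + T_R·sin64° = 1110.
Substitute: T_L·(0.469472 + 2.01416·0.898794) = 1110 → T_L = 486.888 ≈ 486.9 N.
Then T_R = 2.01416 × 486.888 = 980.7 N.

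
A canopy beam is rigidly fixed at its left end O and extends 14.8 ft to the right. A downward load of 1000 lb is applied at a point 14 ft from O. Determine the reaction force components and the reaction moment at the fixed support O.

O_x = 0, O_y = 1000 lb, M_O = 14000 lb·ft

ΣF_x = 0: O_x = 0.
ΣF_y = 0: O_y − 1000 = 0 → O_y = 1000 lb.
ΣM about O: M_O − 1000·14 = 0 → M_O = 14000 lb·ft.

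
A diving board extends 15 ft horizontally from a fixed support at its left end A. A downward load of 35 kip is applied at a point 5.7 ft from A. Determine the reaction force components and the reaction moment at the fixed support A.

ΣF_x = 0: A_x = 0.
ΣF_y = 0: A_y − 35 = 0 → A_y = 35.00 kip.
ΣM about A: M_A − 35·5.7 = 0 → M_A = 199.5 kip·ft.

A_x = 0, A_y = 35.00 kip, M_A = 199.5 kip·ft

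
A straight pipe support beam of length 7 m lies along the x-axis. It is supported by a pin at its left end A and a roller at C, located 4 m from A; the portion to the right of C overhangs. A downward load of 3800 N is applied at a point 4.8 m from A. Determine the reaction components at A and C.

A_x = 0, A_y = -760.0 N, C_y = 4560 N

Moments about A: C_y·4 − 3800·4.8 = 0 → C_y = 18240/4 = 4560 N.
ΣF_y = 0: A_y + 4560 − 3800 = 0 → A_y = -760.0 N.
ΣF_x = 0: no horizontal applied forces, so A_x = 0.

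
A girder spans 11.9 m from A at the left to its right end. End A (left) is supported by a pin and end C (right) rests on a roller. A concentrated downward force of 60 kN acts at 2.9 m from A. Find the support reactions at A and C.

A_x = 0, A_y = 45.38 kN, C_y = 14.62 kN

Taking moments about A: C_y·11.9 − 60·2.9 = 0 → C_y = 174/11.9 = 14.6218 ≈ 14.62 kN.
ΣF_y = 0: A_y + 14.6218 − 60 = 0 → A_y = 45.38 kN.
ΣF_x = 0: no horizontal applied forces, so A_x = 0.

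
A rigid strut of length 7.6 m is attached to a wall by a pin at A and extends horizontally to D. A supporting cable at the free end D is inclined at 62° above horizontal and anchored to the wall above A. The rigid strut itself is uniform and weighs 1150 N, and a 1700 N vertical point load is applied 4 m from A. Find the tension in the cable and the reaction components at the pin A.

T = 1665 N, A_x = 781.5 N, A_y = 1380 N

ΣM about A: T·sin62°·7.6 − 1150·3.8 − 1700·4 = 0 → T = 11170/(7.6·0.882948) = 1664.58 ≈ 1665 N.
ΣF_x = 0: A_x − T·cos62° = 0 → A_x = 1664.58 × 0.469472 = 781.5 N.
ΣF_y = 0: A_y + T·sin62° − 1150 − 1700 = 0 → A_y = 2850 − 1664.58 × 0.882948 = 1380 N.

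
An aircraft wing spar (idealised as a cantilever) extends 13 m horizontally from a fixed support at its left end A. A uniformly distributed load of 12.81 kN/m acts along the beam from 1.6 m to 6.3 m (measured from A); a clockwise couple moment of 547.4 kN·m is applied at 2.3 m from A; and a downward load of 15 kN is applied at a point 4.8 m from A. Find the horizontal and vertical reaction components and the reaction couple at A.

Resultant of the distributed load: 12.81 × 4.7 = 60.207 kN at 3.95 m from A.
ΣF_x = 0: A_x = 0.
ΣF_y = 0: A_y − 12.81·4.7 − 15 = 0 → A_y = 75.21 kN.
ΣM about A: M_A − (12.81·4.7)·3.95 − 547.4 − 15·4.8 = 0 → M_A = 857.2 kN·m.

A_x = 0, A_y = 75.21 kN, M_A = 857.2 kN·m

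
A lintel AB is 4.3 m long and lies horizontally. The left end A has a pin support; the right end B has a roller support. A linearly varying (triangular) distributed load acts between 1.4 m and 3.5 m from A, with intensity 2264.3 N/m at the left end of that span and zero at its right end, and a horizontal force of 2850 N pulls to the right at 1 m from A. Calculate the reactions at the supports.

A_x = -2850 N, A_y = 1216 N, B_y = 1161 N

Resultant of the triangular load: ½ × 2264.3 × 2.1 = 2377.515 N, acting at 2.1 m from A (one-third of the span from the peak).
Moments about A: B_y·4.3 − (½·2264.3·2.1)·2.1 = 0 → B_y = 4992.7815/4.3 = 1161.11 ≈ 1161 N.
ΣF_y = 0: A_y + 1161.11 − ½·2264.3·2.1 = 0 → A_y = 1216 N.
ΣF_x = 0: A_x + 2850 = 0 → A_x = -2850 N.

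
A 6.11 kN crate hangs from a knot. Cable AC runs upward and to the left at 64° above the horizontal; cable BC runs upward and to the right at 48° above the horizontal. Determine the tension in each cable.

T_AC = 4.409 kN, T_BC = 2.889 kN

ΣF_x = 0: −T_AC·cos64° + T_BC·cos48° = 0 → T_BC = 0.655135·T_AC.
ΣF_y = 0: T_AC·sin64° + T_BC·sin48° = 6.11.
Substitute: T_AC·(0.898794 + 0.655135·0.743145) = 6.11 → T_AC = 4.40947 ≈ 4.409 kN.
Then T_BC = 0.655135 × 4.40947 = 2.889 kN.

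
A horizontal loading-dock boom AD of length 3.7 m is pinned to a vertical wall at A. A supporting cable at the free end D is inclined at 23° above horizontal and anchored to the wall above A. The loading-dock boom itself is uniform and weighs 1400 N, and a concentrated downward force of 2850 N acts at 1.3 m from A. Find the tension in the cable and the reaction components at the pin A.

T = 4354 N, A_x = 4008 N, A_y = 2549 N

ΣM about A: T·sin23°·3.7 − 1400·1.85 − 2850·1.3 = 0 → T = 6295/(3.7·0.390731) = 4354.28 ≈ 4354 N.
ΣF_x = 0: A_x − T·cos23° = 0 → A_x = 4354.28 × 0.920505 = 4008 N.
ΣF_y = 0: A_y + T·sin23° − 1400 − 2850 = 0 → A_y = 4250 − 4354.28 × 0.390731 = 2549 N.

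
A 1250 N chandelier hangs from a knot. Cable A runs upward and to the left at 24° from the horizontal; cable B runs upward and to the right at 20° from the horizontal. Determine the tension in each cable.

ΣF_x = 0: −T_A·cos24° + T_B·cos20° = 0 → T_B = 0.972175·T_A.
ΣF_y = 0: T_A·sin24° + T_B·sin20° = 1250.
Substitute: T_A·(0.406737 + 0.972175·0.34202) = 1250 → T_A = 1690.93 ≈ 1691 N.
Then T_B = 0.972175 × 1690.93 = 1644 N.

T_A = 1691 N, T_B = 1644 N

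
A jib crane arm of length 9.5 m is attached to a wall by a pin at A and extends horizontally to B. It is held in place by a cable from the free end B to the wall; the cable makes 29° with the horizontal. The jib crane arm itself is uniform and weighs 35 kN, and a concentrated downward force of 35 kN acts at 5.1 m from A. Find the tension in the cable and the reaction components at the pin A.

ΣM about A: T·sin29°·9.5 − 35·4.75 − 35·5.1 = 0 → T = 344.75/(9.5·0.48481) = 74.853 ≈ 74.85 kN.
ΣF_x = 0: A_x − T·cos29° = 0 → A_x = 74.853 × 0.87462 = 65.47 kN.
ΣF_y = 0: A_y + T·sin29° − 35 − 35 = 0 → A_y = 70 − 74.853 × 0.48481 = 33.71 kN.

T = 74.85 kN, A_x = 65.47 kN, A_y = 33.71 kN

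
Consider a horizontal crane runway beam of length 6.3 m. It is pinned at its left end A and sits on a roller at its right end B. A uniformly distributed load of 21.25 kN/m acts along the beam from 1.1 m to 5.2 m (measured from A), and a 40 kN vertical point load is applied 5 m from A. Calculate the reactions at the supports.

A_x = 0, A_y = 51.82 kN, B_y = 75.31 kN

Resultant of the distributed load: 21.25 × 4.1 = 87.125 kN at 3.15 m from A.
Moments about A: B_y·6.3 − (21.25·4.1)·3.15 − 40·5 = 0 → B_y = 474.44375/6.3 = 75.3085 ≈ 75.31 kN.
ΣF_y = 0: A_y + 75.3085 − 21.25·4.1 − 40 = 0 → A_y = 51.82 kN.
ΣF_x = 0: no horizontal applied forces, so A_x = 0.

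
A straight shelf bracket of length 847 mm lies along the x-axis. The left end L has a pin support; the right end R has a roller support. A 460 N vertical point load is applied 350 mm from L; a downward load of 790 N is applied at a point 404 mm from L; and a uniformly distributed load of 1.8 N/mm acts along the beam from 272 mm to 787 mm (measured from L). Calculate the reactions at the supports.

L_x = 0, L_y = 1031 N, R_y = 1146 N

Resultant of the distributed load: 1.8 × 515 = 927 N at 529.5 mm from L.
ΣM about L: R_y·847 − 460·350 − 790·404 − (1.8·515)·529.5 = 0 → R_y = 971006.5/847 = 1146.41 ≈ 1146 N.
ΣF_y = 0: L_y + 1146.41 − 460 − 790 − 1.8·515 = 0 → L_y = 1031 N.
ΣF_x = 0: no horizontal applied forces, so L_x = 0.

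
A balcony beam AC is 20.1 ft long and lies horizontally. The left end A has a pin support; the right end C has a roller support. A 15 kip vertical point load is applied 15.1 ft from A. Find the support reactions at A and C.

A_x = 0, A_y = 3.731 kip, C_y = 11.27 kip

ΣM about A: C_y·20.1 − 15·15.1 = 0 → C_y = 226.5/20.1 = 11.2687 ≈ 11.27 kip.
ΣF_y = 0: A_y + 11.2687 − 15 = 0 → A_y = 3.731 kip.
ΣF_x = 0: no horizontal applied forces, so A_x = 0.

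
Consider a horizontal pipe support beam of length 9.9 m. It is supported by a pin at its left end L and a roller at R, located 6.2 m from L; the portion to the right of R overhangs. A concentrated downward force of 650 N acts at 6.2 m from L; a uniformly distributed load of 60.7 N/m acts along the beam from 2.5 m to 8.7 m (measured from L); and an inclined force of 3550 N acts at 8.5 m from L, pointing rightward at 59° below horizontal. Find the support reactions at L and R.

L_x = -1828 N, L_y = -1092 N, R_y = 5162 N

Resultant of the distributed load: 60.7 × 6.2 = 376.34 N at 5.6 m from L.
ΣM about L: R_y·6.2 − 650·6.2 − (60.7·6.2)·5.6 − 3550·sin59°·8.5 = 0 → R_y = 32002.5/6.2 = 5161.69 ≈ 5162 N.
ΣF_y = 0: L_y + 5161.69 − 650 − 60.7·6.2 − 3550·sin59° = 0 → L_y = -1092 N.
ΣF_x = 0: L_x + 3550·cos59° = 0 → L_x = -1828 N.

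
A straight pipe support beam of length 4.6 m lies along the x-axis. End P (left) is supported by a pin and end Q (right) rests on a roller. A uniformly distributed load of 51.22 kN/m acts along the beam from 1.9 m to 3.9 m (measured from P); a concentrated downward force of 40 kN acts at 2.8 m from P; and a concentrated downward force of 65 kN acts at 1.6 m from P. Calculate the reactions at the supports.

P_x = 0, P_y = 95.90 kN, Q_y = 111.5 kN

Resultant of the distributed load: 51.22 × 2 = 102.44 kN at 2.9 m from P.
Taking moments about P: Q_y·4.6 − (51.22·2)·2.9 − 40·2.8 − 65·1.6 = 0 → Q_y = 513.076/4.6 = 111.538 ≈ 111.5 kN.
ΣF_y = 0: P_y + 111.538 − 51.22·2 − 40 − 65 = 0 → P_y = 95.90 kN.
ΣF_x = 0: no horizontal applied forces, so P_x = 0.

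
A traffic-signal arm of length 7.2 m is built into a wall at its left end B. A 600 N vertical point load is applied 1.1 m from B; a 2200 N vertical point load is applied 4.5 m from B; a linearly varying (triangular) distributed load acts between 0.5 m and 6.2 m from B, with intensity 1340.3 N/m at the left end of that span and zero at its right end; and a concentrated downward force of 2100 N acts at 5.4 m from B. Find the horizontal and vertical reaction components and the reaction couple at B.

B_x = 0, B_y = 8720 N, M_B = 31070 N·m

Resultant of the triangular load: ½ × 1340.3 × 5.7 = 3819.855 N, acting at 2.4 m from B (one-third of the span from the peak).
ΣF_x = 0: B_x = 0.
ΣF_y = 0: B_y − 600 − 2200 − ½·1340.3·5.7 − 2100 = 0 → B_y = 8720 N.
ΣM about B: M_B − 600·1.1 − 2200·4.5 − (½·1340.3·5.7)·2.4 − 2100·5.4 = 0 → M_B = 31070 N·m.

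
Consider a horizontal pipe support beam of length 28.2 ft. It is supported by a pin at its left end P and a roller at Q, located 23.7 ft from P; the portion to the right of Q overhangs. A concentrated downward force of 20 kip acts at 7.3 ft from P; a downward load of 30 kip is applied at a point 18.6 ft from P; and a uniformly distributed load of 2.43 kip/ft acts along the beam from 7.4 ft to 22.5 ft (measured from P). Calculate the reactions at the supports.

P_x = 0, P_y = 33.84 kip, Q_y = 52.85 kip

Resultant of the distributed load: 2.43 × 15.1 = 36.693 kip at 14.95 ft from P.
Taking moments about P: Q_y·23.7 − 20·7.3 − 30·18.6 − (2.43·15.1)·14.95 = 0 → Q_y = 1252.56035/23.7 = 52.8506 ≈ 52.85 kip.
ΣF_y = 0: P_y + 52.8506 − 20 − 30 − 2.43·15.1 = 0 → P_y = 33.84 kip.
ΣF_x = 0: no horizontal applied forces, so P_x = 0.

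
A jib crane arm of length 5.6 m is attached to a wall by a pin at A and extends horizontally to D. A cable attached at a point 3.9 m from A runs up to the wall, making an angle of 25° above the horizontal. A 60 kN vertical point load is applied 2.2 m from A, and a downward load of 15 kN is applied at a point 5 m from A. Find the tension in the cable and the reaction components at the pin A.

ΣM about A: T·sin25°·3.9 − 60·2.2 − 15·5 = 0 → T = 207/(3.9·0.422618) = 125.591 ≈ 125.6 kN.
ΣF_x = 0: A_x − T·cos25° = 0 → A_x = 125.591 × 0.906308 = 113.8 kN.
ΣF_y = 0: A_y + T·sin25° − 60 − 15 = 0 → A_y = 75 − 125.591 × 0.422618 = 21.92 kN.

T = 125.6 kN, A_x = 113.8 kN, A_y = 21.92 kN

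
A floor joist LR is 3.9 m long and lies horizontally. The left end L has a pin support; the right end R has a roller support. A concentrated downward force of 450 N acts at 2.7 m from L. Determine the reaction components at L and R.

ΣM about L: R_y·3.9 − 450·2.7 = 0 → R_y = 1215/3.9 = 311.538 ≈ 311.5 N.
ΣF_y = 0: L_y + 311.538 − 450 = 0 → L_y = 138.5 N.
ΣF_x = 0: no horizontal applied forces, so L_x = 0.

L_x = 0, L_y = 138.5 N, R_y = 311.5 N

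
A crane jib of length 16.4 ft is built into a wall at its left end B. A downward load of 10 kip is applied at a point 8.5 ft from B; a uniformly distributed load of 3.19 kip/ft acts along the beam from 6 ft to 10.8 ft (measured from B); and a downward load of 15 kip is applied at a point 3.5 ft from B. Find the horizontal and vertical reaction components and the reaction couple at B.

Resultant of the distributed load: 3.19 × 4.8 = 15.312 kip at 8.4 ft from B.
ΣF_x = 0: B_x = 0.
ΣF_y = 0: B_y − 10 − 3.19·4.8 − 15 = 0 → B_y = 40.31 kip.
ΣM about B: M_B − 10·8.5 − (3.19·4.8)·8.4 − 15·3.5 = 0 → M_B = 266.1 kip·ft.

B_x = 0, B_y = 40.31 kip, M_B = 266.1 kip·ft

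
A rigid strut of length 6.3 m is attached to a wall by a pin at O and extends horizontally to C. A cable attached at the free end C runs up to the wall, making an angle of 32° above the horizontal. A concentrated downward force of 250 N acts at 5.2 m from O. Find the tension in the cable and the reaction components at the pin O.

ΣM about O: T·sin32°·6.3 − 250·5.2 = 0 → T = 1300/(6.3·0.529919) = 389.398 ≈ 389.4 N.
ΣF_x = 0: O_x − T·cos32° = 0 → O_x = 389.398 × 0.848048 = 330.2 N.
ΣF_y = 0: O_y + T·sin32° − 250 = 0 → O_y = 250 − 389.398 × 0.529919 = 43.65 N.

T = 389.4 N, O_x = 330.2 N, O_y = 43.65 N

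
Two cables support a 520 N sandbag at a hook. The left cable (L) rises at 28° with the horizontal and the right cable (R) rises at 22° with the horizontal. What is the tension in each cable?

T_L = 629.4 N, T_R = 599.4 N

ΣF_x = 0: −T_L·cos28° + T_R·cos22° = 0 → T_R = 0.95229·T_L.
ΣF_y = 0: T_L·sin28° + T_R·sin22° = 520.
Substitute: T_L·(0.469472 + 0.95229·0.374607) = 520 → T_L = 629.383 ≈ 629.4 N.
Then T_R = 0.95229 × 629.383 = 599.4 N.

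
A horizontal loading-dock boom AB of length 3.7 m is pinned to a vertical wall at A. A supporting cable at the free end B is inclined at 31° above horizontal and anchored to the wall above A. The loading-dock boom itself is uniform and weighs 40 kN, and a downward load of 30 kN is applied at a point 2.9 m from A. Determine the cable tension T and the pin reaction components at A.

ΣM about A: T·sin31°·3.7 − 40·1.85 − 30·2.9 = 0 → T = 161/(3.7·0.515038) = 84.486 ≈ 84.49 kN.
ΣF_x = 0: A_x − T·cos31° = 0 → A_x = 84.486 × 0.857167 = 72.42 kN.
ΣF_y = 0: A_y + T·sin31° − 40 − 30 = 0 → A_y = 70 − 84.486 × 0.515038 = 26.49 kN.

T = 84.49 kN, A_x = 72.42 kN, A_y = 26.49 kN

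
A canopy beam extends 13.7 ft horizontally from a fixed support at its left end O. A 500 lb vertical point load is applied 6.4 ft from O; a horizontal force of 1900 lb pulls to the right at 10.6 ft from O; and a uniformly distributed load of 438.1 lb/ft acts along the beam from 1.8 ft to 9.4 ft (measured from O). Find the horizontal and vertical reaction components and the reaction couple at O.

Resultant of the distributed load: 438.1 × 7.6 = 3329.56 lb at 5.6 ft from O.
ΣF_x = 0: O_x + 1900 = 0 → O_x = -1900 lb.
ΣF_y = 0: O_y − 500 − 438.1·7.6 = 0 → O_y = 3830 lb.
ΣM about O: M_O − 500·6.4 − (438.1·7.6)·5.6 = 0 → M_O = 21850 lb·ft.

O_x = -1900 lb, O_y = 3830 lb, M_O = 21850 lb·ft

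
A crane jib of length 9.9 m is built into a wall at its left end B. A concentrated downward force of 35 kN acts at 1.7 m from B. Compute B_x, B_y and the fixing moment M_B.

B_x = 0, B_y = 35.00 kN, M_B = 59.50 kN·m

ΣF_x = 0: B_x = 0.
ΣF_y = 0: B_y − 35 = 0 → B_y = 35.00 kN.
ΣM about B: M_B − 35·1.7 = 0 → M_B = 59.50 kN·m.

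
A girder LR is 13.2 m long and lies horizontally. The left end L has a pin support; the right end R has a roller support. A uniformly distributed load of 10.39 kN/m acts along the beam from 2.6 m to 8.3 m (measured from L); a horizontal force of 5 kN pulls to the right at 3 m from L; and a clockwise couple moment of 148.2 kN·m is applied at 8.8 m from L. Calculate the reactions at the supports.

L_x = -5.000 kN, L_y = 23.54 kN, R_y = 35.68 kN

Resultant of the distributed load: 10.39 × 5.7 = 59.223 kN at 5.45 m from L.
Taking moments about L: R_y·13.2 − (10.39·5.7)·5.45 − 148.2 = 0 → R_y = 470.96535/13.2 = 35.6792 ≈ 35.68 kN.
ΣF_y = 0: L_y + 35.6792 − 10.39·5.7 = 0 → L_y = 23.54 kN.
ΣF_x = 0: L_x + 5 = 0 → L_x = -5.000 kN.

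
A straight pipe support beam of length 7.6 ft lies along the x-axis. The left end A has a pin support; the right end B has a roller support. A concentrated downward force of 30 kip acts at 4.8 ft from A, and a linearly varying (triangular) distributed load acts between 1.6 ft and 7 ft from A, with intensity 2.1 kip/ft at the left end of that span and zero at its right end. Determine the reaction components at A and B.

A_x = 0, A_y = 14.19 kip, B_y = 21.48 kip

Resultant of the triangular load: ½ × 2.1 × 5.4 = 5.67 kip, acting at 3.4 ft from A (one-third of the span from the peak).
ΣM about A: B_y·7.6 − 30·4.8 − (½·2.1·5.4)·3.4 = 0 → B_y = 163.278/7.6 = 21.4839 ≈ 21.48 kip.
ΣF_y = 0: A_y + 21.4839 − 30 − ½·2.1·5.4 = 0 → A_y = 14.19 kip.
ΣF_x = 0: no horizontal applied forces, so A_x = 0.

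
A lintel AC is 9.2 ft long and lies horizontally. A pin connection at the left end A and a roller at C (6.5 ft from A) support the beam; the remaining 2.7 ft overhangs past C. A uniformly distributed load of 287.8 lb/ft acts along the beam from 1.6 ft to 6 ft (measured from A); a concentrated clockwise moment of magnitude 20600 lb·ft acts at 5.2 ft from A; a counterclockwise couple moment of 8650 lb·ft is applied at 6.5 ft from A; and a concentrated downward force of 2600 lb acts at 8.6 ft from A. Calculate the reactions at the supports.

A_x = 0, A_y = -2152 lb, C_y = 6019 lb

Resultant of the distributed load: 287.8 × 4.4 = 1266.32 lb at 3.8 ft from A.
ΣM about A: C_y·6.5 − (287.8·4.4)·3.8 − 20600 + 8650 − 2600·8.6 = 0 → C_y = 39122.016/6.5 = 6018.77 ≈ 6019 lb.
ΣF_y = 0: A_y + 6018.77 − 287.8·4.4 − 2600 = 0 → A_y = -2152 lb.
ΣF_x = 0: no horizontal applied forces, so A_x = 0.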